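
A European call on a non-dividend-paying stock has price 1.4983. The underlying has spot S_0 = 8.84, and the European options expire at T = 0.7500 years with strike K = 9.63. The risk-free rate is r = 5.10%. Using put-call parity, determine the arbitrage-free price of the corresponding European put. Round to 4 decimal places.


Put-call parity: C - P = S_0 * exp(-qT) - K * exp(-rT).
S_0 * exp(-qT) = 8.8400 * 1.00000000 = 8.84000000
K * exp(-rT) = 9.6300 * 0.96247229 = 9.26860818
P = C - S*exp(-qT) + K*exp(-rT)
P = 1.4983 - 8.84000000 + 9.26860818 = 1.9269

Answer: Put price = 1.9269


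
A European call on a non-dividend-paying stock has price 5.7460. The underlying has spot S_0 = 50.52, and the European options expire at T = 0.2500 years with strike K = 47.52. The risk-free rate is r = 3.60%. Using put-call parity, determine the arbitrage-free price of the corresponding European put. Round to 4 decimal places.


Put-call parity: C - P = S_0 * exp(-qT) - K * exp(-rT).
S_0 * exp(-qT) = 50.5200 * 1.00000000 = 50.52000000
K * exp(-rT) = 47.5200 * 0.99104038 = 47.09423880
P = C - S*exp(-qT) + K*exp(-rT)
P = 5.7460 - 50.52000000 + 47.09423880 = 2.3202

Answer: Put price = 2.3202


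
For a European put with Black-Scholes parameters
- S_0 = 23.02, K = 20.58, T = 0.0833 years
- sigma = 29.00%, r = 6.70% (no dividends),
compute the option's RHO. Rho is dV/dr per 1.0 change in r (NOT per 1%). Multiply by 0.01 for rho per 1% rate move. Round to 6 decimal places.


d1 = 1.4471794636; d2 = 1.3634804194
phi(d1) = 0.1400014173; exp(-qT) = 1.0000000000; exp(-rT) = 0.9944344454
N(-d2) = 0.0863655757
Rho = -K*T*exp(-rT)*N(-d2) = -20.5800 * 0.0833 * 0.9944344454 * 0.0863655757 = -0.147234

Answer: Rho = -0.147234


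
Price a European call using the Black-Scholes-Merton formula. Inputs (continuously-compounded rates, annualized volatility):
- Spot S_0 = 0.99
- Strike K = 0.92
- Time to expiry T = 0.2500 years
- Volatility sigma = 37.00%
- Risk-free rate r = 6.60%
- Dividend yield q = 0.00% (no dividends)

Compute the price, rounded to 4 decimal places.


d1 = (ln(S/K) + (r - q + 0.5*sigma^2) * T) / (sigma * sqrt(T)) = 0.57807445
d2 = d1 - sigma * sqrt(T) = 0.39307445
exp(-rT) = 0.98363538; exp(-qT) = 1.00000000
C = S_0 * exp(-qT) * N(d1) - K * exp(-rT) * N(d2)
N(d1) = 0.71839307; N(d2) = 0.65286775
C = 0.9900 * 1.00000000 * 0.71839307 - 0.9200 * 0.98363538 * 0.65286775 = 0.1204

Answer: Price = 0.1204


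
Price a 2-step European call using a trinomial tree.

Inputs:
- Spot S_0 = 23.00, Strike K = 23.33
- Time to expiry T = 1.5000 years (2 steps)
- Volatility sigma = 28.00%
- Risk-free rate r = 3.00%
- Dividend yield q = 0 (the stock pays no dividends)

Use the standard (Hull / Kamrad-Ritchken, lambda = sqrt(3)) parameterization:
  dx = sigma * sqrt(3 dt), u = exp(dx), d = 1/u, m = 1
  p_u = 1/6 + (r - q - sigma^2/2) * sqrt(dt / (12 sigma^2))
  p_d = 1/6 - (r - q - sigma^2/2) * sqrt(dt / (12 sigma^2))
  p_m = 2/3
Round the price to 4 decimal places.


dt = T/N = 0.750000; dx = sigma*sqrt(3*dt) = 0.420000
u = exp(dx) = 1.521962; d = 1/u = 0.657047
p_u = 0.158452, p_m = 0.666667, p_d = 0.174881
Discount per step: exp(-r*dt) = 0.977751
Stock lattice S(k, j) with j the centered position index:
  k=0: S(0,+0) = 23.0000
  k=1: S(1,-1) = 15.1121; S(1,+0) = 23.0000; S(1,+1) = 35.0051
  k=2: S(2,-2) = 9.9293; S(2,-1) = 15.1121; S(2,+0) = 23.0000; S(2,+1) = 35.0051; S(2,+2) = 53.2764
Terminal payoffs V(N, j) = max(S_T - K, 0):
  V(2,-2) = 0.000000; V(2,-1) = 0.000000; V(2,+0) = 0.000000; V(2,+1) = 11.675116; V(2,+2) = 29.946440
Backward induction: V(k, j) = exp(-r*dt) * [p_u * V(k+1, j+1) + p_m * V(k+1, j) + p_d * V(k+1, j-1)]
  V(1,-1) = exp(-r*dt) * [p_u*0.000000 + p_m*0.000000 + p_d*0.000000] = 0.000000
  V(1,+0) = exp(-r*dt) * [p_u*11.675116 + p_m*0.000000 + p_d*0.000000] = 1.808791
  V(1,+1) = exp(-r*dt) * [p_u*29.946440 + p_m*11.675116 + p_d*0.000000] = 12.249752
  V(0,+0) = exp(-r*dt) * [p_u*12.249752 + p_m*1.808791 + p_d*0.000000] = 3.076849

Answer: Price = V(0,0) = 3.0768


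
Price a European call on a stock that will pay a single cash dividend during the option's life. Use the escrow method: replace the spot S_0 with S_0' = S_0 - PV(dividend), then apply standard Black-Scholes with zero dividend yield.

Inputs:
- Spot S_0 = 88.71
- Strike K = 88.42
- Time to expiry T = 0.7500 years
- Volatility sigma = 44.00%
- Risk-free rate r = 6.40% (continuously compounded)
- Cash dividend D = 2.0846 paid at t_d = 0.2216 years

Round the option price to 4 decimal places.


PV(D) = D * exp(-r * t_d) = 2.0846 * 0.98591770 = 2.05524403
S_0' = S_0 - PV(D) = 88.7100 - 2.05524403 = 86.65475597
d1 = (ln(S_0'/K) + (r + sigma^2/2)*T) / (sigma*sqrt(T)) = 0.26357014
d2 = d1 - sigma*sqrt(T) = -0.11748103
exp(-rT) = 0.95313379
N(d1) = 0.60394442; N(d2) = 0.45323944
C = S_0' * N(d1) - K * exp(-rT) * N(d2) = 86.65475597 * 0.60394442 - 88.4200 * 0.95313379 * 0.45323944 = 14.1374

Answer: Price = 14.1374


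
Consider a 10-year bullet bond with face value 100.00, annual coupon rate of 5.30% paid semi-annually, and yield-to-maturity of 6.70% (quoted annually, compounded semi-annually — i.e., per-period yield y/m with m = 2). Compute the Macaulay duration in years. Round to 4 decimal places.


Coupon per period c = face * coupon_rate / m = 2.650000
Periods per year m = 2; per-period yield y/m = 0.033500
Number of cashflows N = 20
Cashflows (t years, CF_t, discount factor 1/(1+y/m)^(m*t), PV):
  t = 0.5000: CF_t = 2.650000, DF = 0.967586, PV = 2.564103
  t = 1.0000: CF_t = 2.650000, DF = 0.936222, PV = 2.480989
  t = 1.5000: CF_t = 2.650000, DF = 0.905876, PV = 2.400570
  t = 2.0000: CF_t = 2.650000, DF = 0.876512, PV = 2.322758
  t = 2.5000: CF_t = 2.650000, DF = 0.848101, PV = 2.247468
  t = 3.0000: CF_t = 2.650000, DF = 0.820611, PV = 2.174618
  t = 3.5000: CF_t = 2.650000, DF = 0.794011, PV = 2.104130
  t = 4.0000: CF_t = 2.650000, DF = 0.768274, PV = 2.035926
  t = 4.5000: CF_t = 2.650000, DF = 0.743371, PV = 1.969933
  t = 5.0000: CF_t = 2.650000, DF = 0.719275, PV = 1.906080
  t = 5.5000: CF_t = 2.650000, DF = 0.695961, PV = 1.844296
  t = 6.0000: CF_t = 2.650000, DF = 0.673402, PV = 1.784515
  t = 6.5000: CF_t = 2.650000, DF = 0.651574, PV = 1.726671
  t = 7.0000: CF_t = 2.650000, DF = 0.630454, PV = 1.670703
  t = 7.5000: CF_t = 2.650000, DF = 0.610018, PV = 1.616548
  t = 8.0000: CF_t = 2.650000, DF = 0.590245, PV = 1.564149
  t = 8.5000: CF_t = 2.650000, DF = 0.571113, PV = 1.513449
  t = 9.0000: CF_t = 2.650000, DF = 0.552601, PV = 1.464392
  t = 9.5000: CF_t = 2.650000, DF = 0.534689, PV = 1.416925
  t = 10.0000: CF_t = 102.650000, DF = 0.517357, PV = 53.106702
Price P = sum_t PV_t = 89.914924
Macaulay numerator sum_t t * PV_t:
  t * PV_t at t = 0.5000: 1.282051
  t * PV_t at t = 1.0000: 2.480989
  t * PV_t at t = 1.5000: 3.600855
  t * PV_t at t = 2.0000: 4.645516
  t * PV_t at t = 2.5000: 5.618669
  t * PV_t at t = 3.0000: 6.523854
  t * PV_t at t = 3.5000: 7.364454
  t * PV_t at t = 4.0000: 8.143705
  t * PV_t at t = 4.5000: 8.864700
  t * PV_t at t = 5.0000: 9.530399
  t * PV_t at t = 5.5000: 10.143627
  t * PV_t at t = 6.0000: 10.707088
  t * PV_t at t = 6.5000: 11.223362
  t * PV_t at t = 7.0000: 11.694918
  t * PV_t at t = 7.5000: 12.124112
  t * PV_t at t = 8.0000: 12.513194
  t * PV_t at t = 8.5000: 12.864314
  t * PV_t at t = 9.0000: 13.179524
  t * PV_t at t = 9.5000: 13.460784
  t * PV_t at t = 10.0000: 531.067023
Macaulay duration D = (sum_t t * PV_t) / P = 697.033137 / 89.914924 = 7.752141

Answer: Macaulay duration = 7.7521 years


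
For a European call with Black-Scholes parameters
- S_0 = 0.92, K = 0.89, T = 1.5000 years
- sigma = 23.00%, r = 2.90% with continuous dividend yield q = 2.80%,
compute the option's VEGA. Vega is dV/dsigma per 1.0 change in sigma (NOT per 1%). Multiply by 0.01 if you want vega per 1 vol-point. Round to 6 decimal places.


d1 = 0.2638604811; d2 = -0.0178308394
phi(d1) = 0.3852935723; exp(-qT) = 0.9588697806; exp(-rT) = 0.9574325541
Vega = S * exp(-qT) * phi(d1) * sqrt(T) = 0.9200 * 0.9588697806 * 0.3852935723 * 1.2247448714 = 0.416279

Answer: Vega = 0.416279


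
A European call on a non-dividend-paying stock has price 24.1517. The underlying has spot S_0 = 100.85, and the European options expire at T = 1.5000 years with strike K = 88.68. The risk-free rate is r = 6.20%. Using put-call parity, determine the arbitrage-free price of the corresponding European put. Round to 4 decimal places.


Answer: Put price = 4.1063

Derivation:
Put-call parity: C - P = S_0 * exp(-qT) - K * exp(-rT).
S_0 * exp(-qT) = 100.8500 * 1.00000000 = 100.85000000
K * exp(-rT) = 88.6800 * 0.91119350 = 80.80463961
P = C - S*exp(-qT) + K*exp(-rT)
P = 24.1517 - 100.85000000 + 80.80463961 = 4.1063


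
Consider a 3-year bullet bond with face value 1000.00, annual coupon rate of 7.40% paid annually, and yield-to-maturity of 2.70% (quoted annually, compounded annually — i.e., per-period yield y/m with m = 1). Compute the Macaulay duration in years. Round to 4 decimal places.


Coupon per period c = face * coupon_rate / m = 74.000000
Periods per year m = 1; per-period yield y/m = 0.027000
Number of cashflows N = 3
Cashflows (t years, CF_t, discount factor 1/(1+y/m)^(m*t), PV):
  t = 1.0000: CF_t = 74.000000, DF = 0.973710, PV = 72.054528
  t = 2.0000: CF_t = 74.000000, DF = 0.948111, PV = 70.160202
  t = 3.0000: CF_t = 1074.000000, DF = 0.923185, PV = 991.500530
Price P = sum_t PV_t = 1133.715260
Macaulay numerator sum_t t * PV_t:
  t * PV_t at t = 1.0000: 72.054528
  t * PV_t at t = 2.0000: 140.320405
  t * PV_t at t = 3.0000: 2974.501589
Macaulay duration D = (sum_t t * PV_t) / P = 3186.876522 / 1133.715260 = 2.811003

Answer: Macaulay duration = 2.8110 years


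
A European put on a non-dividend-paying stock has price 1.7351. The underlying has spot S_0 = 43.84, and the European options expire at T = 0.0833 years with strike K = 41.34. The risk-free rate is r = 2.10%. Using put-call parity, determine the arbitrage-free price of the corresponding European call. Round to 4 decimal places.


Answer: Call price = 4.3074

Derivation:
Put-call parity: C - P = S_0 * exp(-qT) - K * exp(-rT).
S_0 * exp(-qT) = 43.8400 * 1.00000000 = 43.84000000
K * exp(-rT) = 41.3400 * 0.99825223 = 41.26774715
C = P + S*exp(-qT) - K*exp(-rT)
C = 1.7351 + 43.84000000 - 41.26774715 = 4.3074


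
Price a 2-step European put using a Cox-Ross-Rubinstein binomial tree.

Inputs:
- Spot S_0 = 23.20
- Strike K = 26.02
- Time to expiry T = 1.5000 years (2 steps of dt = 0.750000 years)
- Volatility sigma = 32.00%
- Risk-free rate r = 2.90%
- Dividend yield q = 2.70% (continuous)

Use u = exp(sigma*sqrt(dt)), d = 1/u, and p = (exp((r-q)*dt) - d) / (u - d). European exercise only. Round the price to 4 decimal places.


Answer: Price = V(0,0) = 5.2214

Derivation:
dt = T/N = 0.750000
u = exp(sigma*sqrt(dt)) = 1.319335; d = 1/u = 0.757957
p = (exp((r-q)*dt) - d) / (u - d) = 0.433832
Discount per step: exp(-r*dt) = 0.978485
Stock lattice S(k, i) with i counting down-moves:
  k=0: S(0,0) = 23.2000
  k=1: S(1,0) = 30.6086; S(1,1) = 17.5846
  k=2: S(2,0) = 40.3830; S(2,1) = 23.2000; S(2,2) = 13.3284
Terminal payoffs V(N, i) = max(K - S_T, 0):
  V(2,0) = 0.000000; V(2,1) = 2.820000; V(2,2) = 12.691614
Backward induction: V(k, i) = exp(-r*dt) * [p * V(k+1, i) + (1-p) * V(k+1, i+1)].
  V(1,0) = exp(-r*dt) * [p*0.000000 + (1-p)*2.820000] = 1.562243
  V(1,1) = exp(-r*dt) * [p*2.820000 + (1-p)*12.691614] = 8.228071
  V(0,0) = exp(-r*dt) * [p*1.562243 + (1-p)*8.228071] = 5.221412


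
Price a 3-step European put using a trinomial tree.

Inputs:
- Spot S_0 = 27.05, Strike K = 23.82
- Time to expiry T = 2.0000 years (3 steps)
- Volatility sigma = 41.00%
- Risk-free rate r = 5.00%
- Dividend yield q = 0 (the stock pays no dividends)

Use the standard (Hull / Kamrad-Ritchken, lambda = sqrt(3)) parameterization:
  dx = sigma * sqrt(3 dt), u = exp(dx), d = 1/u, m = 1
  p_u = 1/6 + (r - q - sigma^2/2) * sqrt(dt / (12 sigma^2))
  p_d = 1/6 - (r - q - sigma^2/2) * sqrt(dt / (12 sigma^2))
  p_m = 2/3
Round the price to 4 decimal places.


Answer: Price = V(0,0) = 3.1428

Derivation:
dt = T/N = 0.666667; dx = sigma*sqrt(3*dt) = 0.579828
u = exp(dx) = 1.785730; d = 1/u = 0.559995
p_u = 0.147092, p_m = 0.666667, p_d = 0.186241
Discount per step: exp(-r*dt) = 0.967216
Stock lattice S(k, j) with j the centered position index:
  k=0: S(0,+0) = 27.0500
  k=1: S(1,-1) = 15.1479; S(1,+0) = 27.0500; S(1,+1) = 48.3040
  k=2: S(2,-2) = 8.4827; S(2,-1) = 15.1479; S(2,+0) = 27.0500; S(2,+1) = 48.3040; S(2,+2) = 86.2579
  k=3: S(3,-3) = 4.7503; S(3,-2) = 8.4827; S(3,-1) = 15.1479; S(3,+0) = 27.0500; S(3,+1) = 48.3040; S(3,+2) = 86.2579; S(3,+3) = 154.0334
Terminal payoffs V(N, j) = max(K - S_T, 0):
  V(3,-3) = 19.069716; V(3,-2) = 15.337274; V(3,-1) = 8.672137; V(3,+0) = 0.000000; V(3,+1) = 0.000000; V(3,+2) = 0.000000; V(3,+3) = 0.000000
Backward induction: V(k, j) = exp(-r*dt) * [p_u * V(k+1, j+1) + p_m * V(k+1, j) + p_d * V(k+1, j-1)]
  V(2,-2) = exp(-r*dt) * [p_u*8.672137 + p_m*15.337274 + p_d*19.069716] = 14.558558
  V(2,-1) = exp(-r*dt) * [p_u*0.000000 + p_m*8.672137 + p_d*15.337274] = 8.354678
  V(2,+0) = exp(-r*dt) * [p_u*0.000000 + p_m*0.000000 + p_d*8.672137] = 1.562162
  V(2,+1) = exp(-r*dt) * [p_u*0.000000 + p_m*0.000000 + p_d*0.000000] = 0.000000
  V(2,+2) = exp(-r*dt) * [p_u*0.000000 + p_m*0.000000 + p_d*0.000000] = 0.000000
  V(1,-1) = exp(-r*dt) * [p_u*1.562162 + p_m*8.354678 + p_d*14.558558] = 8.231951
  V(1,+0) = exp(-r*dt) * [p_u*0.000000 + p_m*1.562162 + p_d*8.354678] = 2.512275
  V(1,+1) = exp(-r*dt) * [p_u*0.000000 + p_m*0.000000 + p_d*1.562162] = 0.281401
  V(0,+0) = exp(-r*dt) * [p_u*0.281401 + p_m*2.512275 + p_d*8.231951] = 3.142845


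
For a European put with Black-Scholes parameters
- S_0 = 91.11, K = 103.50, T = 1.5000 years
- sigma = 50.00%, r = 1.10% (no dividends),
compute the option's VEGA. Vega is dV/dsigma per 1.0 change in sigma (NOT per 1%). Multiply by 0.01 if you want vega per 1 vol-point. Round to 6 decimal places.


d1 = 0.1249173715; d2 = -0.4874550642
phi(d1) = 0.3958417741; exp(-qT) = 1.0000000000; exp(-rT) = 0.9836353794
Vega = S * exp(-qT) * phi(d1) * sqrt(T) = 91.1100 * 1.0000000000 * 0.3958417741 * 1.2247448714 = 44.170600

Answer: Vega = 44.170600


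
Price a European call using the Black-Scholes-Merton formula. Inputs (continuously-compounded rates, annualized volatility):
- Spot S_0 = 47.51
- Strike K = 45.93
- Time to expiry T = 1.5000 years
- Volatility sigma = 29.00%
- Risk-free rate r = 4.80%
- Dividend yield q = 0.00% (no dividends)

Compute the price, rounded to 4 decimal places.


d1 = (ln(S/K) + (r - q + 0.5*sigma^2) * T) / (sigma * sqrt(T)) = 0.47552963
d2 = d1 - sigma * sqrt(T) = 0.12035361
exp(-rT) = 0.93053090; exp(-qT) = 1.00000000
C = S_0 * exp(-qT) * N(d1) - K * exp(-rT) * N(d2)
N(d1) = 0.68279524; N(d2) = 0.54789848
C = 47.5100 * 1.00000000 * 0.68279524 - 45.9300 * 0.93053090 * 0.54789848 = 9.0228

Answer: Price = 9.0228


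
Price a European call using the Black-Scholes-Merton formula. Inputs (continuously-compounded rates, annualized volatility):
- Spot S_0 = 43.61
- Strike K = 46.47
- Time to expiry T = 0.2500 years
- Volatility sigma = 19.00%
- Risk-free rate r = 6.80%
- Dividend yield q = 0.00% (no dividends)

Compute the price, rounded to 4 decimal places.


Answer: Price = 0.8518

Derivation:
d1 = (ln(S/K) + (r - q + 0.5*sigma^2) * T) / (sigma * sqrt(T)) = -0.44218907
d2 = d1 - sigma * sqrt(T) = -0.53718907
exp(-rT) = 0.98314368; exp(-qT) = 1.00000000
C = S_0 * exp(-qT) * N(d1) - K * exp(-rT) * N(d2)
N(d1) = 0.32917620; N(d2) = 0.29556851
C = 43.6100 * 1.00000000 * 0.32917620 - 46.4700 * 0.98314368 * 0.29556851 = 0.8518


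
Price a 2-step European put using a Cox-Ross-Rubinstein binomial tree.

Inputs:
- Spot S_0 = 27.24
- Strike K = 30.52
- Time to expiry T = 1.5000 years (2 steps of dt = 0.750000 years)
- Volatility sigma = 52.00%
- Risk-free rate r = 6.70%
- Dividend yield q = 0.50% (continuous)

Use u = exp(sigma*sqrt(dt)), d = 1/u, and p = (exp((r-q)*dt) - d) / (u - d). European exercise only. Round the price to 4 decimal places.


dt = T/N = 0.750000
u = exp(sigma*sqrt(dt)) = 1.568835; d = 1/u = 0.637416
p = (exp((r-q)*dt) - d) / (u - d) = 0.440384
Discount per step: exp(-r*dt) = 0.950992
Stock lattice S(k, i) with i counting down-moves:
  k=0: S(0,0) = 27.2400
  k=1: S(1,0) = 42.7351; S(1,1) = 17.3632
  k=2: S(2,0) = 67.0443; S(2,1) = 27.2400; S(2,2) = 11.0676
Terminal payoffs V(N, i) = max(K - S_T, 0):
  V(2,0) = 0.000000; V(2,1) = 3.280000; V(2,2) = 19.452421
Backward induction: V(k, i) = exp(-r*dt) * [p * V(k+1, i) + (1-p) * V(k+1, i+1)].
  V(1,0) = exp(-r*dt) * [p*0.000000 + (1-p)*3.280000] = 1.745583
  V(1,1) = exp(-r*dt) * [p*3.280000 + (1-p)*19.452421] = 11.726051
  V(0,0) = exp(-r*dt) * [p*1.745583 + (1-p)*11.726051] = 6.971539

Answer: Price = V(0,0) = 6.9715


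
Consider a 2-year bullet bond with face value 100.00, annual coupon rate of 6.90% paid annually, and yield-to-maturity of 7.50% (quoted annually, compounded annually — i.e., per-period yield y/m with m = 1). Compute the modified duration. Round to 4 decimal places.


Coupon per period c = face * coupon_rate / m = 6.900000
Periods per year m = 1; per-period yield y/m = 0.075000
Number of cashflows N = 2
Cashflows (t years, CF_t, discount factor 1/(1+y/m)^(m*t), PV):
  t = 1.0000: CF_t = 6.900000, DF = 0.930233, PV = 6.418605
  t = 2.0000: CF_t = 106.900000, DF = 0.865333, PV = 92.504056
Price P = sum_t PV_t = 98.922661
First compute Macaulay numerator sum_t t * PV_t:
  t * PV_t at t = 1.0000: 6.418605
  t * PV_t at t = 2.0000: 185.008112
Macaulay duration D = 191.426717 / 98.922661 = 1.935115
Modified duration = D / (1 + y/m) = 1.935115 / (1 + 0.075000) = 1.800107

Answer: Modified duration = 1.8001


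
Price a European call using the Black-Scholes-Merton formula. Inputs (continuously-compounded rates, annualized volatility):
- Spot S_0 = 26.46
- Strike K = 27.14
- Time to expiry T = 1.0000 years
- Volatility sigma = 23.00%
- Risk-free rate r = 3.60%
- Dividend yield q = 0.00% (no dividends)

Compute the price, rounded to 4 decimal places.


Answer: Price = 2.5521

Derivation:
d1 = (ln(S/K) + (r - q + 0.5*sigma^2) * T) / (sigma * sqrt(T)) = 0.16119784
d2 = d1 - sigma * sqrt(T) = -0.06880216
exp(-rT) = 0.96464029; exp(-qT) = 1.00000000
C = S_0 * exp(-qT) * N(d1) - K * exp(-rT) * N(d2)
N(d1) = 0.56403121; N(d2) = 0.47257355
C = 26.4600 * 1.00000000 * 0.56403121 - 27.1400 * 0.96464029 * 0.47257355 = 2.5521


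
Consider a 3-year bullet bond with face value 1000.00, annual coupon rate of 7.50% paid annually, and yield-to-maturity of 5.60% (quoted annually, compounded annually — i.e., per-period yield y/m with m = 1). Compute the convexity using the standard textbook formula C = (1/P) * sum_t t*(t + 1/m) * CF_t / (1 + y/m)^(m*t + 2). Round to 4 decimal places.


Coupon per period c = face * coupon_rate / m = 75.000000
Periods per year m = 1; per-period yield y/m = 0.056000
Number of cashflows N = 3
Cashflows (t years, CF_t, discount factor 1/(1+y/m)^(m*t), PV):
  t = 1.0000: CF_t = 75.000000, DF = 0.946970, PV = 71.022727
  t = 2.0000: CF_t = 75.000000, DF = 0.896752, PV = 67.256371
  t = 3.0000: CF_t = 1075.000000, DF = 0.849197, PV = 912.886342
Price P = sum_t PV_t = 1051.165440
Convexity numerator sum_t t*(t + 1/m) * CF_t / (1+y/m)^(m*t + 2):
  t = 1.0000: term = 127.379490
  t = 2.0000: term = 361.873550
  t = 3.0000: term = 9823.587534
Convexity = (1/P) * sum = 10312.840573 / 1051.165440 = 9.810863

Answer: Convexity = 9.8109


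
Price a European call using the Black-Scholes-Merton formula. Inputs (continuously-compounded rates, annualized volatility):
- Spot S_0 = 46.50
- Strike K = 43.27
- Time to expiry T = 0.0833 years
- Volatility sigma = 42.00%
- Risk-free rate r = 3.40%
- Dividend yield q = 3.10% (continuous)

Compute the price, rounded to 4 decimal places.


d1 = (ln(S/K) + (r - q + 0.5*sigma^2) * T) / (sigma * sqrt(T)) = 0.65657626
d2 = d1 - sigma * sqrt(T) = 0.53535696
exp(-rT) = 0.99717181; exp(-qT) = 0.99742103
C = S_0 * exp(-qT) * N(d1) - K * exp(-rT) * N(d2)
N(d1) = 0.74427329; N(d2) = 0.70379848
C = 46.5000 * 0.99742103 * 0.74427329 - 43.2700 * 0.99717181 * 0.70379848 = 4.1522

Answer: Price = 4.1522


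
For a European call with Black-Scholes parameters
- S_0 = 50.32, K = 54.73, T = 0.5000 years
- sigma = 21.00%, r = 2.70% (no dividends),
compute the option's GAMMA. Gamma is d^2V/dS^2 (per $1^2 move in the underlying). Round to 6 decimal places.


Answer: Gamma = 0.049274

Derivation:
d1 = -0.4005887381; d2 = -0.5490811621
phi(d1) = 0.3681833608; exp(-qT) = 1.0000000000; exp(-rT) = 0.9865907163
Gamma = exp(-qT) * phi(d1) / (S * sigma * sqrt(T)) = 1.0000000000 * 0.3681833608 / (50.3200 * 0.2100 * 0.7071067812) = 0.049274


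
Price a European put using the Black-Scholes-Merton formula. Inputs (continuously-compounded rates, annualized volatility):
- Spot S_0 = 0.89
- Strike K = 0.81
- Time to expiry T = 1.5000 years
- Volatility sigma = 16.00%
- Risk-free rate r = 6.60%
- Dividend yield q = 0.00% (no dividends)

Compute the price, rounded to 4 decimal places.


d1 = (ln(S/K) + (r - q + 0.5*sigma^2) * T) / (sigma * sqrt(T)) = 1.08383397
d2 = d1 - sigma * sqrt(T) = 0.88787479
exp(-rT) = 0.90574271; exp(-qT) = 1.00000000
P = K * exp(-rT) * N(-d2) - S_0 * exp(-qT) * N(-d1)
N(-d1) = 0.13921921; N(-d2) = 0.18730405
P = 0.8100 * 0.90574271 * 0.18730405 - 0.8900 * 1.00000000 * 0.13921921 = 0.0135

Answer: Price = 0.0135


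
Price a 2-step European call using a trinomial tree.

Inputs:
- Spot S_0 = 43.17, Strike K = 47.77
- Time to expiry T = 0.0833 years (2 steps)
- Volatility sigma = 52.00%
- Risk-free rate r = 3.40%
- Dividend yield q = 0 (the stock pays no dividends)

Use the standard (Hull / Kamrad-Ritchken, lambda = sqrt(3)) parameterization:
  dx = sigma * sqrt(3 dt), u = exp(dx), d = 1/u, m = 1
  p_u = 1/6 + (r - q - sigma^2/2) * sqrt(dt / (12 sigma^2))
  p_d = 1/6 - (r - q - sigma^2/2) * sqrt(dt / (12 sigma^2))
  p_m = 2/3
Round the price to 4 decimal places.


dt = T/N = 0.041650; dx = sigma*sqrt(3*dt) = 0.183811
u = exp(dx) = 1.201789; d = 1/u = 0.832093
p_u = 0.155201, p_m = 0.666667, p_d = 0.178132
Discount per step: exp(-r*dt) = 0.998585
Stock lattice S(k, j) with j the centered position index:
  k=0: S(0,+0) = 43.1700
  k=1: S(1,-1) = 35.9215; S(1,+0) = 43.1700; S(1,+1) = 51.8812
  k=2: S(2,-2) = 29.8900; S(2,-1) = 35.9215; S(2,+0) = 43.1700; S(2,+1) = 51.8812; S(2,+2) = 62.3503
Terminal payoffs V(N, j) = max(S_T - K, 0):
  V(2,-2) = 0.000000; V(2,-1) = 0.000000; V(2,+0) = 0.000000; V(2,+1) = 4.111216; V(2,+2) = 14.580257
Backward induction: V(k, j) = exp(-r*dt) * [p_u * V(k+1, j+1) + p_m * V(k+1, j) + p_d * V(k+1, j-1)]
  V(1,-1) = exp(-r*dt) * [p_u*0.000000 + p_m*0.000000 + p_d*0.000000] = 0.000000
  V(1,+0) = exp(-r*dt) * [p_u*4.111216 + p_m*0.000000 + p_d*0.000000] = 0.637162
  V(1,+1) = exp(-r*dt) * [p_u*14.580257 + p_m*4.111216 + p_d*0.000000] = 4.996602
  V(0,+0) = exp(-r*dt) * [p_u*4.996602 + p_m*0.637162 + p_d*0.000000] = 1.198555

Answer: Price = V(0,0) = 1.1986


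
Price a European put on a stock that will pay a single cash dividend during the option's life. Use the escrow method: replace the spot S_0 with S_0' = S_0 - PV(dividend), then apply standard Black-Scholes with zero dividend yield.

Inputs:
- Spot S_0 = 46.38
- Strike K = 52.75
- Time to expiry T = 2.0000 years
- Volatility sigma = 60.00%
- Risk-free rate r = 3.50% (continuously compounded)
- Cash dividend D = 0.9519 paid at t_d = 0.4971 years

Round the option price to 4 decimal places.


Answer: Price = 17.4818

Derivation:
PV(D) = D * exp(-r * t_d) = 0.9519 * 0.98275198 = 0.93548161
S_0' = S_0 - PV(D) = 46.3800 - 0.93548161 = 45.44451839
d1 = (ln(S_0'/K) + (r + sigma^2/2)*T) / (sigma*sqrt(T)) = 0.33107733
d2 = d1 - sigma*sqrt(T) = -0.51745080
exp(-rT) = 0.93239382
N(-d1) = 0.37029304; N(-d2) = 0.69757925
P = K * exp(-rT) * N(-d2) - S_0' * N(-d1) = 52.7500 * 0.93239382 * 0.69757925 - 45.44451839 * 0.37029304 = 17.4818


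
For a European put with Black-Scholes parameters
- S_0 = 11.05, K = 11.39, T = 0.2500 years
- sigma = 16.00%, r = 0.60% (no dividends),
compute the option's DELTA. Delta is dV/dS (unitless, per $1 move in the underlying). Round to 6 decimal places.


Answer: Delta = -0.625541

Derivation:
d1 = -0.3200668687; d2 = -0.4000668687
phi(d1) = 0.3790224149; exp(-qT) = 1.0000000000; exp(-rT) = 0.9985011244
N(-d1) = 0.6255411797
Delta = -exp(-qT) * N(-d1) = -1.0000000000 * 0.6255411797 = -0.625541


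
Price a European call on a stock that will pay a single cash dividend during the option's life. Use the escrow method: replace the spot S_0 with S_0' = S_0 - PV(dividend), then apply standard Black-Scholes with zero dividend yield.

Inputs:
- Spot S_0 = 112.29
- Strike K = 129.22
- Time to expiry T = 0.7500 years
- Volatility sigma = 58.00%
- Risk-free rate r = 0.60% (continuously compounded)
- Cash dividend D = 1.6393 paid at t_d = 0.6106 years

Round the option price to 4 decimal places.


Answer: Price = 15.7684

Derivation:
PV(D) = D * exp(-r * t_d) = 1.6393 * 0.99634310 = 1.63330525
S_0' = S_0 - PV(D) = 112.2900 - 1.63330525 = 110.65669475
d1 = (ln(S_0'/K) + (r + sigma^2/2)*T) / (sigma*sqrt(T)) = -0.04864437
d2 = d1 - sigma*sqrt(T) = -0.55093910
exp(-rT) = 0.99551011
N(d1) = 0.48060136; N(d2) = 0.29083771
C = S_0' * N(d1) - K * exp(-rT) * N(d2) = 110.65669475 * 0.48060136 - 129.2200 * 0.99551011 * 0.29083771 = 15.7684


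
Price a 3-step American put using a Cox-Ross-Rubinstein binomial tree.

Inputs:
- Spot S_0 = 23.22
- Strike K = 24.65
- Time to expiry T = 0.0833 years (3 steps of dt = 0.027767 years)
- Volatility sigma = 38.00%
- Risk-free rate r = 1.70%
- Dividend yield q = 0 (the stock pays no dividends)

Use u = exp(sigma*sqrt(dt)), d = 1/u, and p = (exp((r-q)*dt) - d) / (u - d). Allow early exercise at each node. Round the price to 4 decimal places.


Answer: Price = V(0,0) = 1.8278

Derivation:
dt = T/N = 0.027767
u = exp(sigma*sqrt(dt)) = 1.065368; d = 1/u = 0.938642
p = (exp((r-q)*dt) - d) / (u - d) = 0.487901
Discount per step: exp(-r*dt) = 0.999528
Stock lattice S(k, i) with i counting down-moves:
  k=0: S(0,0) = 23.2200
  k=1: S(1,0) = 24.7379; S(1,1) = 21.7953
  k=2: S(2,0) = 26.3549; S(2,1) = 23.2200; S(2,2) = 20.4580
  k=3: S(3,0) = 28.0777; S(3,1) = 24.7379; S(3,2) = 21.7953; S(3,3) = 19.2027
Terminal payoffs V(N, i) = max(K - S_T, 0):
  V(3,0) = 0.000000; V(3,1) = 0.000000; V(3,2) = 2.854723; V(3,3) = 5.447279
Backward induction: V(k, i) = exp(-r*dt) * [p * V(k+1, i) + (1-p) * V(k+1, i+1)]; then take max(V_cont, immediate exercise) for American.
  V(2,0) = exp(-r*dt) * [p*0.000000 + (1-p)*0.000000] = 0.000000; exercise = 0.000000; V(2,0) = max -> 0.000000
  V(2,1) = exp(-r*dt) * [p*0.000000 + (1-p)*2.854723] = 1.461211; exercise = 1.430000; V(2,1) = max -> 1.461211
  V(2,2) = exp(-r*dt) * [p*2.854723 + (1-p)*5.447279] = 4.180395; exercise = 4.192028; V(2,2) = max -> 4.192028
  V(1,0) = exp(-r*dt) * [p*0.000000 + (1-p)*1.461211] = 0.747932; exercise = 0.000000; V(1,0) = max -> 0.747932
  V(1,1) = exp(-r*dt) * [p*1.461211 + (1-p)*4.192028] = 2.858311; exercise = 2.854723; V(1,1) = max -> 2.858311
  V(0,0) = exp(-r*dt) * [p*0.747932 + (1-p)*2.858311] = 1.827792; exercise = 1.430000; V(0,0) = max -> 1.827792


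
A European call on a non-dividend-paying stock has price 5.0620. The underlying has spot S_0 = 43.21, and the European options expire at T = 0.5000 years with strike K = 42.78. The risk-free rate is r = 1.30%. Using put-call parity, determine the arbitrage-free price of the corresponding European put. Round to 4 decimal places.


Answer: Put price = 4.3548

Derivation:
Put-call parity: C - P = S_0 * exp(-qT) - K * exp(-rT).
S_0 * exp(-qT) = 43.2100 * 1.00000000 = 43.21000000
K * exp(-rT) = 42.7800 * 0.99352108 = 42.50283177
P = C - S*exp(-qT) + K*exp(-rT)
P = 5.0620 - 43.21000000 + 42.50283177 = 4.3548


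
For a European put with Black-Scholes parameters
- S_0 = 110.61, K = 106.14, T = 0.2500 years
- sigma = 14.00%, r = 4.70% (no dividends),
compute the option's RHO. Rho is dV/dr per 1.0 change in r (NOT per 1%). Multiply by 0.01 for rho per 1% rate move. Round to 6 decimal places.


d1 = 0.7921646216; d2 = 0.7221646216
phi(d1) = 0.2915041819; exp(-qT) = 1.0000000000; exp(-rT) = 0.9883187617
N(-d2) = 0.2350966358
Rho = -K*T*exp(-rT)*N(-d2) = -106.1400 * 0.2500 * 0.9883187617 * 0.2350966358 = -6.165418

Answer: Rho = -6.165418


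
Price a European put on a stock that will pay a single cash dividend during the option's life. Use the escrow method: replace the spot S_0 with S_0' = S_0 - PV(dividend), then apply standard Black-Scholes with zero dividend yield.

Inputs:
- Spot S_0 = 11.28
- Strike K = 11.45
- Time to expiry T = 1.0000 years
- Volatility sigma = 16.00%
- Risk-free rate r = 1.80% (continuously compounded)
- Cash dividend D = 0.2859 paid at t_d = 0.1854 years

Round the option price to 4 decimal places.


Answer: Price = 0.8414

Derivation:
PV(D) = D * exp(-r * t_d) = 0.2859 * 0.99666836 = 0.28494748
S_0' = S_0 - PV(D) = 11.2800 - 0.28494748 = 10.99505252
d1 = (ln(S_0'/K) + (r + sigma^2/2)*T) / (sigma*sqrt(T)) = -0.06090206
d2 = d1 - sigma*sqrt(T) = -0.22090206
exp(-rT) = 0.98216103
N(-d1) = 0.52428140; N(-d2) = 0.58741565
P = K * exp(-rT) * N(-d2) - S_0' * N(-d1) = 11.4500 * 0.98216103 * 0.58741565 - 10.99505252 * 0.52428140 = 0.8414


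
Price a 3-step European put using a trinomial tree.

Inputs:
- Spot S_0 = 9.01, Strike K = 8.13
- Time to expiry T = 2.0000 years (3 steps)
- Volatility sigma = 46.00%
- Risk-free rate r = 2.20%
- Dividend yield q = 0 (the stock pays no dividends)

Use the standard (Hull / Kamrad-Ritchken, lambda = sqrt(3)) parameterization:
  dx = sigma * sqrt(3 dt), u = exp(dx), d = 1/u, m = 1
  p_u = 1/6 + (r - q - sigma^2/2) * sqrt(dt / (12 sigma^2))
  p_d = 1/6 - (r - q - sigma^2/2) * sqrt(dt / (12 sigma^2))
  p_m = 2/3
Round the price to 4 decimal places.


dt = T/N = 0.666667; dx = sigma*sqrt(3*dt) = 0.650538
u = exp(dx) = 1.916572; d = 1/u = 0.521765
p_u = 0.123728, p_m = 0.666667, p_d = 0.209605
Discount per step: exp(-r*dt) = 0.985440
Stock lattice S(k, j) with j the centered position index:
  k=0: S(0,+0) = 9.0100
  k=1: S(1,-1) = 4.7011; S(1,+0) = 9.0100; S(1,+1) = 17.2683
  k=2: S(2,-2) = 2.4529; S(2,-1) = 4.7011; S(2,+0) = 9.0100; S(2,+1) = 17.2683; S(2,+2) = 33.0960
  k=3: S(3,-3) = 1.2798; S(3,-2) = 2.4529; S(3,-1) = 4.7011; S(3,+0) = 9.0100; S(3,+1) = 17.2683; S(3,+2) = 33.0960; S(3,+3) = 63.4308
Terminal payoffs V(N, j) = max(K - S_T, 0):
  V(3,-3) = 6.850179; V(3,-2) = 5.677130; V(3,-1) = 3.428899; V(3,+0) = 0.000000; V(3,+1) = 0.000000; V(3,+2) = 0.000000; V(3,+3) = 0.000000
Backward induction: V(k, j) = exp(-r*dt) * [p_u * V(k+1, j+1) + p_m * V(k+1, j) + p_d * V(k+1, j-1)]
  V(2,-2) = exp(-r*dt) * [p_u*3.428899 + p_m*5.677130 + p_d*6.850179] = 5.562652
  V(2,-1) = exp(-r*dt) * [p_u*0.000000 + p_m*3.428899 + p_d*5.677130] = 3.425282
  V(2,+0) = exp(-r*dt) * [p_u*0.000000 + p_m*0.000000 + p_d*3.428899] = 0.708252
  V(2,+1) = exp(-r*dt) * [p_u*0.000000 + p_m*0.000000 + p_d*0.000000] = 0.000000
  V(2,+2) = exp(-r*dt) * [p_u*0.000000 + p_m*0.000000 + p_d*0.000000] = 0.000000
  V(1,-1) = exp(-r*dt) * [p_u*0.708252 + p_m*3.425282 + p_d*5.562652] = 3.485615
  V(1,+0) = exp(-r*dt) * [p_u*0.000000 + p_m*0.708252 + p_d*3.425282] = 1.172798
  V(1,+1) = exp(-r*dt) * [p_u*0.000000 + p_m*0.000000 + p_d*0.708252] = 0.146292
  V(0,+0) = exp(-r*dt) * [p_u*0.146292 + p_m*1.172798 + p_d*3.485615] = 1.508285

Answer: Price = V(0,0) = 1.5083


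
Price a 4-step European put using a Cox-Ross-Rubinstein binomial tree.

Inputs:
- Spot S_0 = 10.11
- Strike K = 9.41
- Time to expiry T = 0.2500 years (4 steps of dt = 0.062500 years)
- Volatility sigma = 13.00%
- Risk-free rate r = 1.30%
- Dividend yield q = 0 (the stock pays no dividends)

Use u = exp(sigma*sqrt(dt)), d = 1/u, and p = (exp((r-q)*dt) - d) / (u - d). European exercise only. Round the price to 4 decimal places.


Answer: Price = V(0,0) = 0.0320

Derivation:
dt = T/N = 0.062500
u = exp(sigma*sqrt(dt)) = 1.033034; d = 1/u = 0.968022
p = (exp((r-q)*dt) - d) / (u - d) = 0.504379
Discount per step: exp(-r*dt) = 0.999188
Stock lattice S(k, i) with i counting down-moves:
  k=0: S(0,0) = 10.1100
  k=1: S(1,0) = 10.4440; S(1,1) = 9.7867
  k=2: S(2,0) = 10.7890; S(2,1) = 10.1100; S(2,2) = 9.4738
  k=3: S(3,0) = 11.1454; S(3,1) = 10.4440; S(3,2) = 9.7867; S(3,3) = 9.1708
  k=4: S(4,0) = 11.5136; S(4,1) = 10.7890; S(4,2) = 10.1100; S(4,3) = 9.4738; S(4,4) = 8.8775
Terminal payoffs V(N, i) = max(K - S_T, 0):
  V(4,0) = 0.000000; V(4,1) = 0.000000; V(4,2) = 0.000000; V(4,3) = 0.000000; V(4,4) = 0.532455
Backward induction: V(k, i) = exp(-r*dt) * [p * V(k+1, i) + (1-p) * V(k+1, i+1)].
  V(3,0) = exp(-r*dt) * [p*0.000000 + (1-p)*0.000000] = 0.000000
  V(3,1) = exp(-r*dt) * [p*0.000000 + (1-p)*0.000000] = 0.000000
  V(3,2) = exp(-r*dt) * [p*0.000000 + (1-p)*0.000000] = 0.000000
  V(3,3) = exp(-r*dt) * [p*0.000000 + (1-p)*0.532455] = 0.263682
  V(2,0) = exp(-r*dt) * [p*0.000000 + (1-p)*0.000000] = 0.000000
  V(2,1) = exp(-r*dt) * [p*0.000000 + (1-p)*0.000000] = 0.000000
  V(2,2) = exp(-r*dt) * [p*0.000000 + (1-p)*0.263682] = 0.130580
  V(1,0) = exp(-r*dt) * [p*0.000000 + (1-p)*0.000000] = 0.000000
  V(1,1) = exp(-r*dt) * [p*0.000000 + (1-p)*0.130580] = 0.064666
  V(0,0) = exp(-r*dt) * [p*0.000000 + (1-p)*0.064666] = 0.032024


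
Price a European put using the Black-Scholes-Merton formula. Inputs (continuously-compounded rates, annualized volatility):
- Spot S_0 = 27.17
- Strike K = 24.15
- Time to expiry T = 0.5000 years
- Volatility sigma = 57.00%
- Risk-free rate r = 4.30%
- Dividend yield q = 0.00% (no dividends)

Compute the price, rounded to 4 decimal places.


d1 = (ln(S/K) + (r - q + 0.5*sigma^2) * T) / (sigma * sqrt(T)) = 0.54721144
d2 = d1 - sigma * sqrt(T) = 0.14416057
exp(-rT) = 0.97872948; exp(-qT) = 1.00000000
P = K * exp(-rT) * N(-d2) - S_0 * exp(-qT) * N(-d1)
N(-d1) = 0.29211674; N(-d2) = 0.44268684
P = 24.1500 * 0.97872948 * 0.44268684 - 27.1700 * 1.00000000 * 0.29211674 = 2.5267

Answer: Price = 2.5267


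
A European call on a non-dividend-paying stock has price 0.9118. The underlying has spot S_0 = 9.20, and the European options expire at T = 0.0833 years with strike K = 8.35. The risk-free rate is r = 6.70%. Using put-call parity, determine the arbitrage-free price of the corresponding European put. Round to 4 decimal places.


Put-call parity: C - P = S_0 * exp(-qT) - K * exp(-rT).
S_0 * exp(-qT) = 9.2000 * 1.00000000 = 9.20000000
K * exp(-rT) = 8.3500 * 0.99443445 = 8.30352762
P = C - S*exp(-qT) + K*exp(-rT)
P = 0.9118 - 9.20000000 + 8.30352762 = 0.0153

Answer: Put price = 0.0153


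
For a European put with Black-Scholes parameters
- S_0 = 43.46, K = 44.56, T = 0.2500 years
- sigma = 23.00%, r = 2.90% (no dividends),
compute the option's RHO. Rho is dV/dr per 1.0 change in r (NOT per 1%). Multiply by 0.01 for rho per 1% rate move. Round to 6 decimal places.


Answer: Rho = -6.457351

Derivation:
d1 = -0.0968097460; d2 = -0.2118097460
phi(d1) = 0.3970771849; exp(-qT) = 1.0000000000; exp(-rT) = 0.9927762179
N(-d2) = 0.5838722676
Rho = -K*T*exp(-rT)*N(-d2) = -44.5600 * 0.2500 * 0.9927762179 * 0.5838722676 = -6.457351


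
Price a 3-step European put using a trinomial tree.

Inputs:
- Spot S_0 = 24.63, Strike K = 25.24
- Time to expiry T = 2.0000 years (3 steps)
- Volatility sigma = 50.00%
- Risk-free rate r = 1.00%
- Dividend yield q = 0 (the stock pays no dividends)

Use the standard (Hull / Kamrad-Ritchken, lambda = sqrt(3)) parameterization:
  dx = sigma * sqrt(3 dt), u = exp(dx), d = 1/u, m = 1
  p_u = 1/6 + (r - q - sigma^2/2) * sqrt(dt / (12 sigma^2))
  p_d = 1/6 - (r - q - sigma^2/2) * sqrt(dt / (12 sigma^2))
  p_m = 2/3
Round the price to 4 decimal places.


dt = T/N = 0.666667; dx = sigma*sqrt(3*dt) = 0.707107
u = exp(dx) = 2.028115; d = 1/u = 0.493069
p_u = 0.112455, p_m = 0.666667, p_d = 0.220878
Discount per step: exp(-r*dt) = 0.993356
Stock lattice S(k, j) with j the centered position index:
  k=0: S(0,+0) = 24.6300
  k=1: S(1,-1) = 12.1443; S(1,+0) = 24.6300; S(1,+1) = 49.9525
  k=2: S(2,-2) = 5.9880; S(2,-1) = 12.1443; S(2,+0) = 24.6300; S(2,+1) = 49.9525; S(2,+2) = 101.3094
  k=3: S(3,-3) = 2.9525; S(3,-2) = 5.9880; S(3,-1) = 12.1443; S(3,+0) = 24.6300; S(3,+1) = 49.9525; S(3,+2) = 101.3094; S(3,+3) = 205.4670
Terminal payoffs V(N, j) = max(K - S_T, 0):
  V(3,-3) = 22.287522; V(3,-2) = 19.252035; V(3,-1) = 13.095718; V(3,+0) = 0.610000; V(3,+1) = 0.000000; V(3,+2) = 0.000000; V(3,+3) = 0.000000
Backward induction: V(k, j) = exp(-r*dt) * [p_u * V(k+1, j+1) + p_m * V(k+1, j) + p_d * V(k+1, j-1)]
  V(2,-2) = exp(-r*dt) * [p_u*13.095718 + p_m*19.252035 + p_d*22.287522] = 19.102423
  V(2,-1) = exp(-r*dt) * [p_u*0.610000 + p_m*13.095718 + p_d*19.252035] = 12.964711
  V(2,+0) = exp(-r*dt) * [p_u*0.000000 + p_m*0.610000 + p_d*13.095718] = 3.277303
  V(2,+1) = exp(-r*dt) * [p_u*0.000000 + p_m*0.000000 + p_d*0.610000] = 0.133840
  V(2,+2) = exp(-r*dt) * [p_u*0.000000 + p_m*0.000000 + p_d*0.000000] = 0.000000
  V(1,-1) = exp(-r*dt) * [p_u*3.277303 + p_m*12.964711 + p_d*19.102423] = 13.143085
  V(1,+0) = exp(-r*dt) * [p_u*0.133840 + p_m*3.277303 + p_d*12.964711] = 5.029897
  V(1,+1) = exp(-r*dt) * [p_u*0.000000 + p_m*0.133840 + p_d*3.277303] = 0.807709
  V(0,+0) = exp(-r*dt) * [p_u*0.807709 + p_m*5.029897 + p_d*13.143085] = 6.304943

Answer: Price = V(0,0) = 6.3049


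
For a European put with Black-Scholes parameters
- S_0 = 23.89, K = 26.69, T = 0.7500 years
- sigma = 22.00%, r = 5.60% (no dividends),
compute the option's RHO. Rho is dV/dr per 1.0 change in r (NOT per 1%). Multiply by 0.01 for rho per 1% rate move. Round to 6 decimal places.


Answer: Rho = -12.975118

Derivation:
d1 = -0.2659957772; d2 = -0.4565213660
phi(d1) = 0.3850756733; exp(-qT) = 1.0000000000; exp(-rT) = 0.9588697806
N(-d2) = 0.6759924449
Rho = -K*T*exp(-rT)*N(-d2) = -26.6900 * 0.7500 * 0.9588697806 * 0.6759924449 = -12.975118


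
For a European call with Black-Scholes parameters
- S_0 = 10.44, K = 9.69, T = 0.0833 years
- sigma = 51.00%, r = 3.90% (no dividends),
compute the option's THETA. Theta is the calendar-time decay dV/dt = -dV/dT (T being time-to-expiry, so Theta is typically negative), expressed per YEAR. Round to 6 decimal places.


Answer: Theta = -3.324126

Derivation:
d1 = 0.6021406931; d2 = 0.4549458223
phi(d1) = 0.3327961161; exp(-qT) = 1.0000000000; exp(-rT) = 0.9967565713
Theta = -S*exp(-qT)*phi(d1)*sigma/(2*sqrt(T)) - r*K*exp(-rT)*N(d2) + q*S*exp(-qT)*N(d1)
N(d1) = 0.7264597554; N(d2) = 0.6754258920; sqrt(T) = 0.2886173938
Term 1 = -10.4400 * 1.0000000000 * 0.3327961161 * 0.5100 / (2 * 0.2886173938) = -3.0697034874
Term 2 = -0.0390 * 9.6900 * 0.9967565713 * 0.6754258920 = -0.2544223130
Term 3 = 0 (no dividend yield, q = 0)
Theta = -3.0697034874 + (-0.2544223130) + (0.0000000000) = -3.324126


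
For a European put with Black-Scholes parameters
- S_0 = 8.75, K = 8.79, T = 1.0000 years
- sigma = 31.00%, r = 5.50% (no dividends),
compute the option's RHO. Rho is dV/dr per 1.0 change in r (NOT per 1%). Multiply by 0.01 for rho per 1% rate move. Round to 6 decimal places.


Answer: Rho = -4.134225

Derivation:
d1 = 0.3177064151; d2 = 0.0077064151
phi(d1) = 0.3793078190; exp(-qT) = 1.0000000000; exp(-rT) = 0.9464851480
N(-d2) = 0.4969256156
Rho = -K*T*exp(-rT)*N(-d2) = -8.7900 * 1.0000 * 0.9464851480 * 0.4969256156 = -4.134225


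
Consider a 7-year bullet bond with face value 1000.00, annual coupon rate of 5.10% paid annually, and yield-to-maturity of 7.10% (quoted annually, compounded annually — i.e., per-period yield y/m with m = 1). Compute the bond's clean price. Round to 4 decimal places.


Coupon per period c = face * coupon_rate / m = 51.000000
Periods per year m = 1; per-period yield y/m = 0.071000
Number of cashflows N = 7
Cashflows (t years, CF_t, discount factor 1/(1+y/m)^(m*t), PV):
  t = 1.0000: CF_t = 51.000000, DF = 0.933707, PV = 47.619048
  t = 2.0000: CF_t = 51.000000, DF = 0.871808, PV = 44.462229
  t = 3.0000: CF_t = 51.000000, DF = 0.814013, PV = 41.514687
  t = 4.0000: CF_t = 51.000000, DF = 0.760050, PV = 38.762546
  t = 5.0000: CF_t = 51.000000, DF = 0.709664, PV = 36.192853
  t = 6.0000: CF_t = 51.000000, DF = 0.662618, PV = 33.793514
  t = 7.0000: CF_t = 1051.000000, DF = 0.618691, PV = 650.244100
Price P = sum_t PV_t = 892.588976

Answer: Price = 892.5890
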